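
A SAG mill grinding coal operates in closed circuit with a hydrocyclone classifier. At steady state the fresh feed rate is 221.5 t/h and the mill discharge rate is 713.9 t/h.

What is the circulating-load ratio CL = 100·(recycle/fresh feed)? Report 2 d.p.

CL = 222.30 %

Steady state: M = F + R.
R = M − F = 713.9 − 221.5 = 492.4 t/h
CL = 100·R/F = 100·492.4/221.5 = 222.30 %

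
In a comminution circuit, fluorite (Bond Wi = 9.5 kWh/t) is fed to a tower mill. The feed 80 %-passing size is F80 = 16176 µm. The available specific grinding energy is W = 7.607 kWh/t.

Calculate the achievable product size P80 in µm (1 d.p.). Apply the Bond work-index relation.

Bond: W = 10·Wi·(1/√P80 − 1/√F80)
⇒ 1/√P80 = W/(10 Wi) + 1/√F80
  = 7.6070/(10·9.5) + 1/√16176 = 0.080074 + 0.007863 = 0.087936
P80 = (1/0.087936)² = 11.3719² = 129.32 µm

P80 = 129.3 µm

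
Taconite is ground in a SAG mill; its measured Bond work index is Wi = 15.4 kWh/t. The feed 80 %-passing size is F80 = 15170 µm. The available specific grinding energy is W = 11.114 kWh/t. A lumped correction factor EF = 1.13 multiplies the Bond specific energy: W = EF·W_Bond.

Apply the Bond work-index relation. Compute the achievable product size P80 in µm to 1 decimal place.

W = 10 Wi (P80^-0.5 − F80^-0.5)
W_Bond = W / EF = 11.114 / 1.13 = 9.8354 kWh/t
⇒ 1/√P80 = W_Bond/(10 Wi) + 1/√F80
  = 9.8354/(10·15.4) + 1/√15170 = 0.063866 + 0.008119 = 0.071985
P80 = (1/0.071985)² = 13.8917² = 192.98 µm

P80 = 193.0 µm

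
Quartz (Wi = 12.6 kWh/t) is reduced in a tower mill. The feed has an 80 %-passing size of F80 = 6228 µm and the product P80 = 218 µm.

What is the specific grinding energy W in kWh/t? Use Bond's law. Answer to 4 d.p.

W = 10·Wi·(P80^(-½) − F80^(-½))
1/√218 = 0.067729;  1/√6228 = 0.012671
W = 10·12.6·(0.067729 − 0.012671) = 6.9372 kWh/t

W = 6.9372 kWh/t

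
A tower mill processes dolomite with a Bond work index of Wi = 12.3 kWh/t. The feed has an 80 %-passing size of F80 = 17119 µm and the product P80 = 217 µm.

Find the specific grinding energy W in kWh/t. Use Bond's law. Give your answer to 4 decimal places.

W = 10 Wi (P80^-0.5 − F80^-0.5)
1/√217 = 0.067884;  1/√17119 = 0.007643
W = 10·12.3·(0.067884 − 0.007643) = 7.4097 kWh/t

W = 7.4097 kWh/t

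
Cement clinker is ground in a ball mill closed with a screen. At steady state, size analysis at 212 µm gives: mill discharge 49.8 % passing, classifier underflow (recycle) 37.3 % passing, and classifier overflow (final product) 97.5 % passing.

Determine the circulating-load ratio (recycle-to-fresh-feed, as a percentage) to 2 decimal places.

Classifier node, passing 212 µm:
Fd + Rd = Ru + Fo ⇒ R/F = (o−d)/(d−u)
r = (97.5 − 49.8)/(49.8 − 37.3) = 47.7/12.5 = 3.8160
CL = 100·r = 381.60 %

CL = 381.60 %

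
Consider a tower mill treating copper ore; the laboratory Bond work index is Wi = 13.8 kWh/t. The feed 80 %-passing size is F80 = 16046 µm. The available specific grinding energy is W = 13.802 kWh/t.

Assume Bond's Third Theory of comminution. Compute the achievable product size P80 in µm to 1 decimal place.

P80 = 85.9 µm

Bond: W = 10·Wi·(1/√P80 − 1/√F80)
⇒ 1/√P80 = W/(10 Wi) + 1/√F80
  = 13.8020/(10·13.8) + 1/√16046 = 0.100014 + 0.007894 = 0.107909
P80 = (1/0.107909)² = 9.2671² = 85.88 µm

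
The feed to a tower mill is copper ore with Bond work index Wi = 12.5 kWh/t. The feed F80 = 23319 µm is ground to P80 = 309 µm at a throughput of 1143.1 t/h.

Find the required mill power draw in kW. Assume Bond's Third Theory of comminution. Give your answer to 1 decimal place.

W = 10·Wi·(P80^(-½) − F80^(-½))
W = 10·12.5·(1/√309 − 1/√23319) = 10·12.5·(0.050339) = 6.2924 kWh/t
Mill draw = 6.2924 × 1143.1 = 7192.9 kW

P = 7192.9 kW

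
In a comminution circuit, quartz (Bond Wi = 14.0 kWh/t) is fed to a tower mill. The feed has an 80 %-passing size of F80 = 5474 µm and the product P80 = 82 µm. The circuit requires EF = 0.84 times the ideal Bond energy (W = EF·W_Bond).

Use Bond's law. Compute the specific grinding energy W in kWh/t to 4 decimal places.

W = 10·Wi·[P80^(−½) − F80^(−½)]
1/√82 = 0.110432;  1/√5474 = 0.013516
W = 10·14.0·(0.110432 − 0.013516) = 13.5682 kWh/t
Apply correction: 13.5682 × 0.84 = 11.3973 kWh/t

W = 11.3973 kWh/t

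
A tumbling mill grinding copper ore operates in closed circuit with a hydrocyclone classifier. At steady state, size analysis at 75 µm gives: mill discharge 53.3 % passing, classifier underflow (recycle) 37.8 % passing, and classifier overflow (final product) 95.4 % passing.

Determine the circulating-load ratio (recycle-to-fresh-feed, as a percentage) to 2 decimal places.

Two-product formula at 75 µm:
Fd + Rd = Ru + Fo ⇒ R/F = (o−d)/(d−u)
r = (95.4 − 53.3)/(53.3 − 37.8) = 42.1/15.5 = 2.7161
CL = 100·r = 271.61 %

CL = 271.61 %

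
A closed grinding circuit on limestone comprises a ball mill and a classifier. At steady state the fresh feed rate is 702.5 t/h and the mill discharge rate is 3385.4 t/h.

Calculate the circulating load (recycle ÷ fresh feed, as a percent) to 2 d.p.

CL = 381.91 %

Steady state: M = F + R.
R = M − F = 3385.4 − 702.5 = 2682.9 t/h
CL = 100·R/F = 100·2682.9/702.5 = 381.91 %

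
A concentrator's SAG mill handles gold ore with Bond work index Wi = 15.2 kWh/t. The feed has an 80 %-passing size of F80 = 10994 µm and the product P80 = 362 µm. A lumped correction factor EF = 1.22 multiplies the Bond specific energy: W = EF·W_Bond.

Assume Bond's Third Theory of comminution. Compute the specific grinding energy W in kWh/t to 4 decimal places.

W = 10 Wi (P80^-0.5 − F80^-0.5)
1/√362 = 0.052559;  1/√10994 = 0.009537
W = 10·15.2·(0.052559 − 0.009537) = 6.5393 kWh/t
W_actual = 1.22 × 6.5393 = 7.9779 kWh/t

W = 7.9779 kWh/t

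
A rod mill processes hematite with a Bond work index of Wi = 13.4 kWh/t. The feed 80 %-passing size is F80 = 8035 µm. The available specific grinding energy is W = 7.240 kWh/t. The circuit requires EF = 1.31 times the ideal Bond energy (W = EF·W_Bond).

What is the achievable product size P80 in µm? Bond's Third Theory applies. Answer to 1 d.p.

P80 = 364.2 µm

W = 10 Wi (1/√P80 − 1/√F80)  [Bond]
W_Bond = W / EF = 7.240 / 1.31 = 5.5267 kWh/t
1/√P80 = 1/√F80 + W_Bond/(10·Wi)
  = 5.5267/(10·13.4) + 1/√8035 = 0.041244 + 0.011156 = 0.052400
P80 = (1/0.052400)² = 19.0839² = 364.20 µm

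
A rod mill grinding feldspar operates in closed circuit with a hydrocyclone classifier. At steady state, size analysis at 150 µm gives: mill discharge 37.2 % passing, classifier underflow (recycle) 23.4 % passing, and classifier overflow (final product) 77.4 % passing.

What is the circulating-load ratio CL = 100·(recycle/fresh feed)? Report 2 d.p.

CL = 291.30 %

Let r = R/F. Size balance at 150 µm:
Fd + Rd = Ru + Fo ⇒ R/F = (o−d)/(d−u)
r = (77.4 − 37.2)/(37.2 − 23.4) = 40.2/13.8 = 2.9130
CL = 100·r = 291.30 %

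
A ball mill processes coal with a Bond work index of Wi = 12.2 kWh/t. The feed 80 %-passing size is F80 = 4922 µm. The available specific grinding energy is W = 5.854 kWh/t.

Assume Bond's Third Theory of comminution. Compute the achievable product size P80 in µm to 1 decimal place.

P80 = 258.2 µm

W_Bond = 10·Wi·(1/√P₈₀ − 1/√F₈₀)
⇒ 1/√P80 = W/(10 Wi) + 1/√F80
  = 5.8540/(10·12.2) + 1/√4922 = 0.047984 + 0.014254 = 0.062237
P80 = (1/0.062237)² = 16.0675² = 258.17 µm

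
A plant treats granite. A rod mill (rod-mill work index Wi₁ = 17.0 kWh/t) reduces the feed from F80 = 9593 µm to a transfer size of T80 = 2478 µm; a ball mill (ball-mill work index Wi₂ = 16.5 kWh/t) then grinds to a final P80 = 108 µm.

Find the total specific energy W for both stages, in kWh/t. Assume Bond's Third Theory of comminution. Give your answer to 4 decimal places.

W = 10 Wi (P80^-0.5 − F80^-0.5)
Stage 1 (9593→2478 µm, Wi₁=17.0): W₁ = 10·17.0·(0.020089 − 0.010210) = 1.6794 kWh/t
Stage 2 (2478→108 µm, Wi₂=16.5): W₂ = 10·16.5·(0.096225 − 0.020089) = 12.5625 kWh/t
W = W₁ + W₂ = 1.6794 + 12.5625 = 14.2419 kWh/t

W = 14.2419 kWh/t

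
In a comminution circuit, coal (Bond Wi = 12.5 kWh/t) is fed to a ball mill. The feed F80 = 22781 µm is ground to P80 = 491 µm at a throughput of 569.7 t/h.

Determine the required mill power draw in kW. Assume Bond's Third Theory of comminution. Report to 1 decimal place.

Bond:  W = 10 Wi (1/√P − 1/√F)
W = 10·12.5·(1/√491 − 1/√22781) = 10·12.5·(0.038504) = 4.8130 kWh/t
Power = W × throughput = 4.8130 kWh/t × 569.7 t/h = 2742.0 kW

P = 2742.0 kW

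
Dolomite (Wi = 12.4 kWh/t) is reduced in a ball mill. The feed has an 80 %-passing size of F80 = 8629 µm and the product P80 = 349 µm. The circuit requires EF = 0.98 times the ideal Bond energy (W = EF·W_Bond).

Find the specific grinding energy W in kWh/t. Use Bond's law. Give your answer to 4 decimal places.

W_Bond = 10·Wi·(1/√P₈₀ − 1/√F₈₀)
1/√349 = 0.053529;  1/√8629 = 0.010765
W = 10·12.4·(0.053529 − 0.010765) = 5.3027 kWh/t
Corrected W = EF·W_Bond = 0.98·5.3027 = 5.1966 kWh/t

W = 5.1966 kWh/t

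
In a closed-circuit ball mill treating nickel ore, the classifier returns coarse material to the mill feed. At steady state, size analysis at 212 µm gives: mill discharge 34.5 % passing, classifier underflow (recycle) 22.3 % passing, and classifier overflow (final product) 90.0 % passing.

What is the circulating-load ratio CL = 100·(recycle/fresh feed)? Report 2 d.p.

Let r = R/F. Size balance at 212 µm:
Fd + Rd = Ru + Fo ⇒ R/F = (o−d)/(d−u)
r = (90.0 − 34.5)/(34.5 − 22.3) = 55.5/12.2 = 4.5492
CL = 100·r = 454.92 %

CL = 454.92 %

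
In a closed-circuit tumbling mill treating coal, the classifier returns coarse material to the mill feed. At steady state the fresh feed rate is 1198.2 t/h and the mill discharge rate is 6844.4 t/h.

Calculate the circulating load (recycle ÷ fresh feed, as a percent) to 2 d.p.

Mill node: discharge = fresh + recycle.
R = M − F = 6844.4 − 1198.2 = 5646.2 t/h
CL = 100·R/F = 100·5646.2/1198.2 = 471.22 %

CL = 471.22 %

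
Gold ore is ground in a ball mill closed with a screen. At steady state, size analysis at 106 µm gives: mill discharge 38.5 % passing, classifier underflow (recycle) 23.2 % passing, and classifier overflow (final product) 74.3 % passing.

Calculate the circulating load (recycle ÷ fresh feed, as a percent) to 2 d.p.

Classifier node, passing 106 µm:
d + r·d = r·u + o → r(d−u) = o−d
r = (74.3 − 38.5)/(38.5 − 23.2) = 35.8/15.3 = 2.3399
CL = 100·r = 233.99 %

CL = 233.99 %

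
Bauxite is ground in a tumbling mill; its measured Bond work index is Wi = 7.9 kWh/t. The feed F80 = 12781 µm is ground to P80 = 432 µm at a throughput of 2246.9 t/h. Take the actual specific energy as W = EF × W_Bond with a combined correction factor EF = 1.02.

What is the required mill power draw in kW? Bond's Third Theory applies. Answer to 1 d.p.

W = 10 Wi / √P80 − 10 Wi / √F80
W = 10·7.9·(1/√432 − 1/√12781) = 10·7.9·(0.039267) = 3.1021 kWh/t
With EF = 1.02: W = 3.1021·1.02 = 3.1641 kWh/t
Mill draw = 3.1641 × 2246.9 = 7109.5 kW

P = 7109.5 kW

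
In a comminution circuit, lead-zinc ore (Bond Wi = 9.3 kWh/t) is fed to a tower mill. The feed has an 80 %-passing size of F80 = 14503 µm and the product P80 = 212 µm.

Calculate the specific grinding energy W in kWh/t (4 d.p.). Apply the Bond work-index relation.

W = 5.6150 kWh/t

W = 10·Wi·[P80^(−½) − F80^(−½)]
1/√212 = 0.068680;  1/√14503 = 0.008304
W = 10·9.3·(0.068680 − 0.008304) = 5.6150 kWh/t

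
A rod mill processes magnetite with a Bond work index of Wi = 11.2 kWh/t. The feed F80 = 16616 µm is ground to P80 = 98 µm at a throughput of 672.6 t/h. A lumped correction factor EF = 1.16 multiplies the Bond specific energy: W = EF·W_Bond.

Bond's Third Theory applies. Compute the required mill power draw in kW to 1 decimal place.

W = 10 Wi / √P80 − 10 Wi / √F80
W = 10·11.2·(1/√98 − 1/√16616) = 10·11.2·(0.093257) = 10.4448 kWh/t
W_actual = 1.16 × 10.4448 = 12.1160 kWh/t
Power = W × throughput = 12.1160 kWh/t × 672.6 t/h = 8149.2 kW

P = 8149.2 kW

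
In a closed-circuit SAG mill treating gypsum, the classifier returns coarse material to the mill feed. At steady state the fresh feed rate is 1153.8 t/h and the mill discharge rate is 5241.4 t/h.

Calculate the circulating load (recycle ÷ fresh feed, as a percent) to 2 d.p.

CL = 354.27 %

Mill node: discharge = fresh + recycle.
R = M − F = 5241.4 − 1153.8 = 4087.6 t/h
CL = 100·R/F = 100·4087.6/1153.8 = 354.27 %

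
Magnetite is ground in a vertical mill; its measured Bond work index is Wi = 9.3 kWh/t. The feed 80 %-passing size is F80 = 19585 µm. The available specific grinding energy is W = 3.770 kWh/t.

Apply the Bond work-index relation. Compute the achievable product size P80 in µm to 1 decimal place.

W = 10·Wi·[P80^(−½) − F80^(−½)]
P80^(−½) = W/(10 Wi) + F80^(−½)
  = 3.7700/(10·9.3) + 1/√19585 = 0.040538 + 0.007146 = 0.047683
P80 = (1/0.047683)² = 20.9717² = 439.81 µm

P80 = 439.8 µm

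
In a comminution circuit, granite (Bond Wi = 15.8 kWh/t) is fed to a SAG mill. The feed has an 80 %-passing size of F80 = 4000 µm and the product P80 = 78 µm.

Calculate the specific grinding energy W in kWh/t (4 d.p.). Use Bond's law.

Bond: W = 10·Wi·(1/√P80 − 1/√F80)
1/√78 = 0.113228;  1/√4000 = 0.015811
W = 10·15.8·(0.113228 − 0.015811) = 15.3918 kWh/t

W = 15.3918 kWh/t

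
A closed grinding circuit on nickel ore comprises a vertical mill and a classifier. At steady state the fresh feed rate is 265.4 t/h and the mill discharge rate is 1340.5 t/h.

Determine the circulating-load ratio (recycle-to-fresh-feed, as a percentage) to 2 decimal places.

Mill node: discharge = fresh + recycle.
R = M − F = 1340.5 − 265.4 = 1075.1 t/h
CL = 100·R/F = 100·1075.1/265.4 = 405.09 %

CL = 405.09 %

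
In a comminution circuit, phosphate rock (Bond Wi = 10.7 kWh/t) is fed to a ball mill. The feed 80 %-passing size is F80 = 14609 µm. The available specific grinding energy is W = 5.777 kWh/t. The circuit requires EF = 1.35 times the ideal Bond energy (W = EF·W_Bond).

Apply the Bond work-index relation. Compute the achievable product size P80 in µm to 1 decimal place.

W = 10·Wi·[P80^(−½) − F80^(−½)]
W_Bond = W / EF = 5.777 / 1.35 = 4.2793 kWh/t
⇒ 1/√P80 = W_Bond/(10·Wi) + 1/√F80
  = 4.2793/(10·10.7) + 1/√14609 = 0.039993 + 0.008274 = 0.048267
P80 = (1/0.048267)² = 20.7183² = 429.25 µm

P80 = 429.2 µm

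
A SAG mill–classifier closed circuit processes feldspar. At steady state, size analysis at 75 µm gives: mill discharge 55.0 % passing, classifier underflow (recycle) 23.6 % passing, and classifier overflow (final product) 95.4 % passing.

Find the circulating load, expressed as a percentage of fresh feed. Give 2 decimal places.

Mass balance on the −75 µm fraction:
d + r·d = r·u + o → r(d−u) = o−d
r = (95.4 − 55.0)/(55.0 − 23.6) = 40.4/31.4 = 1.2866
CL = 100·r = 128.66 %

CL = 128.66 %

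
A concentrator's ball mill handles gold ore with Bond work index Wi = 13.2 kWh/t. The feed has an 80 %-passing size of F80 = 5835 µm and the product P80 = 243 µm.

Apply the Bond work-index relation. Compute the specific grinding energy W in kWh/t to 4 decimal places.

W = 10 Wi (1/√P80 − 1/√F80)  [Bond]
1/√243 = 0.064150;  1/√5835 = 0.013091
W = 10·13.2·(0.064150 − 0.013091) = 6.7398 kWh/t

W = 6.7398 kWh/t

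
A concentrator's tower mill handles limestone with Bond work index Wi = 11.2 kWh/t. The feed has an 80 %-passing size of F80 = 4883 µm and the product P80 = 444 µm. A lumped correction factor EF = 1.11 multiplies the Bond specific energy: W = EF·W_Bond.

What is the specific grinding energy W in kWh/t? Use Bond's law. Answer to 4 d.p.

W = 4.1209 kWh/t

Bond:  W = 10 Wi (1/√P − 1/√F)
1/√444 = 0.047458;  1/√4883 = 0.014311
W = 10·11.2·(0.047458 − 0.014311) = 3.7125 kWh/t
Apply correction: 3.7125 × 1.11 = 4.1209 kWh/t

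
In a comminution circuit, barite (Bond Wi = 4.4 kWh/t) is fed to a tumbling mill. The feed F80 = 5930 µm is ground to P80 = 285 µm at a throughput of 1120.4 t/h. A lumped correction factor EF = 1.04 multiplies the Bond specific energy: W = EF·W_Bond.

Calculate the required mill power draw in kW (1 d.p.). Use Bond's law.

W = 10 Wi / √P80 − 10 Wi / √F80
W = 10·4.4·(1/√285 − 1/√5930) = 10·4.4·(0.046249) = 2.0350 kWh/t
W_actual = 1.04 × 2.0350 = 2.1164 kWh/t
P_mill = W·ṁ = 2.1164·1120.4 = 2371.2 kW

P = 2371.2 kW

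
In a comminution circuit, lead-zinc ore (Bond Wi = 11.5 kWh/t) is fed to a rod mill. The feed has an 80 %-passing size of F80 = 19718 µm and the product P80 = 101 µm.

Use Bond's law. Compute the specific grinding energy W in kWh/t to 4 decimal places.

W = 10.6240 kWh/t

W_Bond = 10·Wi·(1/√P₈₀ − 1/√F₈₀)
1/√101 = 0.099504;  1/√19718 = 0.007121
W = 10·11.5·(0.099504 − 0.007121) = 10.6240 kWh/t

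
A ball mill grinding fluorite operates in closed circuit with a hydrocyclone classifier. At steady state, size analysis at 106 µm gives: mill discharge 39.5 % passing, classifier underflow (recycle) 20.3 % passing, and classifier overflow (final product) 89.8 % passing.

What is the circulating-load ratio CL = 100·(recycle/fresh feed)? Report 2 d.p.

CL = 261.98 %

Let r = R/F. Size balance at 106 µm:
Fd + Rd = Ru + Fo ⇒ R/F = (o−d)/(d−u)
r = (89.8 − 39.5)/(39.5 − 20.3) = 50.3/19.2 = 2.6198
CL = 100·r = 261.98 %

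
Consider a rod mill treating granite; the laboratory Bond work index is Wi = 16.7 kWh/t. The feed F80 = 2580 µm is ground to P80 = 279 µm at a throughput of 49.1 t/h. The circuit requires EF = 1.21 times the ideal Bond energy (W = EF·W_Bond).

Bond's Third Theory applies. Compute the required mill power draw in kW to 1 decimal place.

P = 398.7 kW

W = 10·Wi·[P80^(−½) − F80^(−½)]
W = 10·16.7·(1/√279 − 1/√2580) = 10·16.7·(0.040181) = 6.7102 kWh/t
W_actual = 1.21 × 6.7102 = 8.1194 kWh/t
P = W·T = 8.1194·49.1 = 398.7 kW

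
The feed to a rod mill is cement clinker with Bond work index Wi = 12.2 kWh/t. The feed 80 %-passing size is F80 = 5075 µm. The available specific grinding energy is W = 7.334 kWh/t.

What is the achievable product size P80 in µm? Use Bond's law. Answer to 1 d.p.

W = 10·Wi·[P80^(−½) − F80^(−½)]
P80^-0.5 = F80^-0.5 + W/(10 Wi)
  = 7.3340/(10·12.2) + 1/√5075 = 0.060115 + 0.014037 = 0.074152
P80 = (1/0.074152)² = 13.4858² = 181.87 µm

P80 = 181.9 µm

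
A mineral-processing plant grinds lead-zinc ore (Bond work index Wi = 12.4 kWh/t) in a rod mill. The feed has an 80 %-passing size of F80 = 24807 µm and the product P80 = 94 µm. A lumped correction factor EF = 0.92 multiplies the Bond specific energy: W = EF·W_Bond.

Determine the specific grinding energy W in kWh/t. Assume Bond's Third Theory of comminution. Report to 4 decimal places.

W = 11.0421 kWh/t

Bond: W = 10·Wi·(1/√P80 − 1/√F80)
1/√94 = 0.103142;  1/√24807 = 0.006349
W = 10·12.4·(0.103142 − 0.006349) = 12.0023 kWh/t
W_actual = 0.92 × 12.0023 = 11.0421 kWh/t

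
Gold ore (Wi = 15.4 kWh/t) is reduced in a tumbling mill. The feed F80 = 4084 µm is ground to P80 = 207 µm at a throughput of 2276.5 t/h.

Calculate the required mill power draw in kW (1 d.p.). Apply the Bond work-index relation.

W = 10 Wi / √P80 − 10 Wi / √F80
W = 10·15.4·(1/√207 − 1/√4084) = 10·15.4·(0.053857) = 8.2940 kWh/t
P_mill = W·ṁ = 8.2940·2276.5 = 18881.2 kW

P = 18881.2 kW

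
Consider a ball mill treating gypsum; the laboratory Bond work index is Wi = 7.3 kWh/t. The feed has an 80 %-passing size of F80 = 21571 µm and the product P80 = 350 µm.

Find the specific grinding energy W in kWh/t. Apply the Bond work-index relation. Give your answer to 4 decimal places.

W = 3.4050 kWh/t

W_Bond = 10·Wi·(1/√P₈₀ − 1/√F₈₀)
1/√350 = 0.053452;  1/√21571 = 0.006809
W = 10·7.3·(0.053452 − 0.006809) = 3.4050 kWh/t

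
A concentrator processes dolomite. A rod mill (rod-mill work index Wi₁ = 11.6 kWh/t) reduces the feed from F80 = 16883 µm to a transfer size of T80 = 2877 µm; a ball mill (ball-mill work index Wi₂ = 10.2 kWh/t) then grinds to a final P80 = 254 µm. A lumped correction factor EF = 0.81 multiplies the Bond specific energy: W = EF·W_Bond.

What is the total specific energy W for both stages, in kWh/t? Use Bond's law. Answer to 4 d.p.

W = 4.6723 kWh/t

W = 10 Wi (P80^-0.5 − F80^-0.5)
Stage 1 (16883→2877 µm, Wi₁=11.6): W₁ = 10·11.6·(0.018644 − 0.007696) = 1.2699 kWh/t
Stage 2 (2877→254 µm, Wi₂=10.2): W₂ = 10·10.2·(0.062746 − 0.018644) = 4.4984 kWh/t
W = W₁ + W₂ = 1.2699 + 4.4984 = 5.7683 kWh/t
Corrected W = EF·W_Bond = 0.81·5.7683 = 4.6723 kWh/t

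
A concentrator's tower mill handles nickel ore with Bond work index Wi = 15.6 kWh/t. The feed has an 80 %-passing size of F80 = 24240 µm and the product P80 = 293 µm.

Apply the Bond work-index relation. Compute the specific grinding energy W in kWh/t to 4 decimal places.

W = 10 Wi (1/√P80 − 1/√F80)  [Bond]
1/√293 = 0.058421;  1/√24240 = 0.006423
W = 10·15.6·(0.058421 − 0.006423) = 8.1116 kWh/t

W = 8.1116 kWh/t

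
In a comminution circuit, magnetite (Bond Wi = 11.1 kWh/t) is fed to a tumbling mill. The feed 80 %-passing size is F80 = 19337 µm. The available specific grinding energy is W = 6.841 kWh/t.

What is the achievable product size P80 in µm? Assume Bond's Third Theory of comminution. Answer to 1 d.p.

P80 = 211.1 µm

W = 10·Wi·[P80^(−½) − F80^(−½)]
P80^-0.5 = F80^-0.5 + W/(10 Wi)
  = 6.8410/(10·11.1) + 1/√19337 = 0.061631 + 0.007191 = 0.068822
P80 = (1/0.068822)² = 14.5303² = 211.13 µm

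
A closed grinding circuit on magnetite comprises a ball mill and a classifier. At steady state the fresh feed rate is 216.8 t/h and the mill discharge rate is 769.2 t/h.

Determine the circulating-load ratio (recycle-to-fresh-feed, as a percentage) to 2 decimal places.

Steady state: M = F + R.
R = M − F = 769.2 − 216.8 = 552.4 t/h
CL = 100·R/F = 100·552.4/216.8 = 254.80 %

CL = 254.80 %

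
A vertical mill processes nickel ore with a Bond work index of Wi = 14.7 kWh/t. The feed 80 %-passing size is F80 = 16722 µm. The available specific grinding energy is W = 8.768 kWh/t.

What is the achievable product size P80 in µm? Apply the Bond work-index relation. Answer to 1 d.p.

W = 10 Wi (P80^-0.5 − F80^-0.5)
⇒ 1/√P80 = W/(10·Wi) + 1/√F80
  = 8.7680/(10·14.7) + 1/√16722 = 0.059646 + 0.007733 = 0.067379
P80 = (1/0.067379)² = 14.8413² = 220.27 µm

P80 = 220.3 µm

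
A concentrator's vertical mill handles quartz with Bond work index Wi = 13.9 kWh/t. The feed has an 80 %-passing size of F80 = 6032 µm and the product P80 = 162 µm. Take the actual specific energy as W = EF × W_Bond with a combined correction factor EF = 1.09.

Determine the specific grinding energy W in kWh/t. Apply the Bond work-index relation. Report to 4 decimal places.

W = 9.9530 kWh/t

Bond:  W = 10 Wi (1/√P − 1/√F)
1/√162 = 0.078567;  1/√6032 = 0.012876
W = 10·13.9·(0.078567 − 0.012876) = 9.1312 kWh/t
Corrected W = EF·W_Bond = 1.09·9.1312 = 9.9530 kWh/t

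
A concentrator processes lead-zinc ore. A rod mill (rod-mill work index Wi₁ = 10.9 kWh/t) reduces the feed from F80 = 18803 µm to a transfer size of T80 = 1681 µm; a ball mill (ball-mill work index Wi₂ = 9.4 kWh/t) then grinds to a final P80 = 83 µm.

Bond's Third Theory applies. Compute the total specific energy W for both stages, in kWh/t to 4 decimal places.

Bond:  W = 10 Wi (1/√P − 1/√F)
Stage 1 (18803→1681 µm, Wi₁=10.9): W₁ = 10·10.9·(0.024390 − 0.007293) = 1.8636 kWh/t
Stage 2 (1681→83 µm, Wi₂=9.4): W₂ = 10·9.4·(0.109764 − 0.024390) = 8.0252 kWh/t
W = W₁ + W₂ = 1.8636 + 8.0252 = 9.8888 kWh/t

W = 9.8888 kWh/t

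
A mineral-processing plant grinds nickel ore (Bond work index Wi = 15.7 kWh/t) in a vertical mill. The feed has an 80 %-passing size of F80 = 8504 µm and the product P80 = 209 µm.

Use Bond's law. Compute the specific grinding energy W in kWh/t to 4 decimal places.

W = 9.1574 kWh/t

W = 10 Wi / √P80 − 10 Wi / √F80
1/√209 = 0.069171;  1/√8504 = 0.010844
W = 10·15.7·(0.069171 − 0.010844) = 9.1574 kWh/t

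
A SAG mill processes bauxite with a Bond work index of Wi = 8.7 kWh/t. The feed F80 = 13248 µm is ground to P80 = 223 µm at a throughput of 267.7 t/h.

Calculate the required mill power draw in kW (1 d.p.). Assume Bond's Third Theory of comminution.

P = 1357.3 kW

W_Bond = 10·Wi·(1/√P₈₀ − 1/√F₈₀)
W = 10·8.7·(1/√223 − 1/√13248) = 10·8.7·(0.058277) = 5.0701 kWh/t
Mill draw = 5.0701 × 267.7 = 1357.3 kW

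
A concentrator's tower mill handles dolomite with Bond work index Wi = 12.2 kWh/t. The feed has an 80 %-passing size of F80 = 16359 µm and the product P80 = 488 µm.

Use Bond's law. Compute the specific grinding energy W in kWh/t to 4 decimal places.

W = 4.5688 kWh/t

W = 10 Wi / √P80 − 10 Wi / √F80
1/√488 = 0.045268;  1/√16359 = 0.007818
W = 10·12.2·(0.045268 − 0.007818) = 4.5688 kWh/t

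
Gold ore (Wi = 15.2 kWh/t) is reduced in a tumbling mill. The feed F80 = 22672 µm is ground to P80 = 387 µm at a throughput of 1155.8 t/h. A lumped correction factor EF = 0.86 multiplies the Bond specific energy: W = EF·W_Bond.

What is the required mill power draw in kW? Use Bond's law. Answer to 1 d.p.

P = 6676.7 kW

W = 10·Wi·(P80^(-½) − F80^(-½))
W = 10·15.2·(1/√387 − 1/√22672) = 10·15.2·(0.044192) = 6.7171 kWh/t
Corrected W = EF·W_Bond = 0.86·6.7171 = 5.7767 kWh/t
P = W·T = 5.7767·1155.8 = 6676.7 kW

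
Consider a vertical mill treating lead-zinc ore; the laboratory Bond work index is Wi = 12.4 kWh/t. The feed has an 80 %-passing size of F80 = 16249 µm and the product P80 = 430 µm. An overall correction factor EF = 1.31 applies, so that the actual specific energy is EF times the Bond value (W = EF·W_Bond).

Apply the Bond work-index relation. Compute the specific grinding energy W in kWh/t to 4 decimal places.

Bond: W = 10·Wi·(1/√P80 − 1/√F80)
1/√430 = 0.048224;  1/√16249 = 0.007845
W = 10·12.4·(0.048224 − 0.007845) = 5.0070 kWh/t
With EF = 1.31: W = 5.0070·1.31 = 6.5592 kWh/t

W = 6.5592 kWh/t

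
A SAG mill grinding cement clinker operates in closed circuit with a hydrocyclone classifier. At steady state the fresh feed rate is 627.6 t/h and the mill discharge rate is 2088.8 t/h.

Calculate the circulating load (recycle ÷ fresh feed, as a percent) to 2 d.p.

CL = 232.82 %

M = F + R at steady state, so:
R = M − F = 2088.8 − 627.6 = 1461.2 t/h
CL = 100·R/F = 100·1461.2/627.6 = 232.82 %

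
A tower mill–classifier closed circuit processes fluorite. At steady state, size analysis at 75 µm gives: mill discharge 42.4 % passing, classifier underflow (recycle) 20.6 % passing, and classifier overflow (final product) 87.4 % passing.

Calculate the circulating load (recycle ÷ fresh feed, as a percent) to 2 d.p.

CL = 206.42 %

Balance %-passing 75 µm (r = R/F):
(1+r)d = ru + o → r = (o−d)/(d−u)
r = (87.4 − 42.4)/(42.4 − 20.6) = 45.0/21.8 = 2.0642
CL = 100·r = 206.42 %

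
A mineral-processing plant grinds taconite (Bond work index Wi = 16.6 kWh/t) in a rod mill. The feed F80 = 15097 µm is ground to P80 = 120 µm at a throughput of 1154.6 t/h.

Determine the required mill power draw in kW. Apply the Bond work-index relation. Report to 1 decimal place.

P = 15936.5 kW

W_Bond = 10·Wi·(1/√P₈₀ − 1/√F₈₀)
W = 10·16.6·(1/√120 − 1/√15097) = 10·16.6·(0.083148) = 13.8026 kWh/t
Mill draw = 13.8026 × 1154.6 = 15936.5 kW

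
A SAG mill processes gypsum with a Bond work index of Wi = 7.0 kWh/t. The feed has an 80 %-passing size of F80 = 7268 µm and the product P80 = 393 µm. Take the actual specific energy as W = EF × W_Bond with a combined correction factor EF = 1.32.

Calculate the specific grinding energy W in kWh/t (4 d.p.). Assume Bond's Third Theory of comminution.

W = 3.5771 kWh/t

W = 10 Wi / √P80 − 10 Wi / √F80
1/√393 = 0.050443;  1/√7268 = 0.011730
W = 10·7.0·(0.050443 − 0.011730) = 2.7099 kWh/t
With EF = 1.32: W = 2.7099·1.32 = 3.5771 kWh/t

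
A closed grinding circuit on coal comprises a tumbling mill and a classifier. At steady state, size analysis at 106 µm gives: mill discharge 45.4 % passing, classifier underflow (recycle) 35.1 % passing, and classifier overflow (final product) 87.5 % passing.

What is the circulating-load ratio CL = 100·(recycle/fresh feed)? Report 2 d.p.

Two-product formula at 106 µm:
r = (o − d)/(d − u)
r = (87.5 − 45.4)/(45.4 − 35.1) = 42.1/10.3 = 4.0874
CL = 100·r = 408.74 %

CL = 408.74 %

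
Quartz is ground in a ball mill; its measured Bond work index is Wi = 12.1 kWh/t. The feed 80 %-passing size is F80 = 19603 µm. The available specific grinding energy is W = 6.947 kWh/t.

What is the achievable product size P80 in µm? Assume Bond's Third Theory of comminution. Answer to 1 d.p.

P80 = 240.0 µm

W_Bond = 10·Wi·(1/√P₈₀ − 1/√F₈₀)
⇒ 1/√P80 = W/(10·Wi) + 1/√F80
  = 6.9470/(10·12.1) + 1/√19603 = 0.057413 + 0.007142 = 0.064556
P80 = (1/0.064556)² = 15.4905² = 239.96 µm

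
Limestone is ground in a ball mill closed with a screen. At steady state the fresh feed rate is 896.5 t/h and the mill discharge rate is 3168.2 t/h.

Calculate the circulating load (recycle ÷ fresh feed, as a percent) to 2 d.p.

CL = 253.40 %

M = F + R at steady state, so:
R = M − F = 3168.2 − 896.5 = 2271.7 t/h
CL = 100·R/F = 100·2271.7/896.5 = 253.40 %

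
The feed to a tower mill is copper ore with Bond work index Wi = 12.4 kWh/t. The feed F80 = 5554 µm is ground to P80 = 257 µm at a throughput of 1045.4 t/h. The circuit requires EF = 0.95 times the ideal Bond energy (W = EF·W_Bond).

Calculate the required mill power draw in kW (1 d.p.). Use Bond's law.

W = 10 Wi / √P80 − 10 Wi / √F80
W = 10·12.4·(1/√257 − 1/√5554) = 10·12.4·(0.048960) = 6.0710 kWh/t
W_actual = 0.95 × 6.0710 = 5.7675 kWh/t
Mill draw = 5.7675 × 1045.4 = 6029.3 kW

P = 6029.3 kW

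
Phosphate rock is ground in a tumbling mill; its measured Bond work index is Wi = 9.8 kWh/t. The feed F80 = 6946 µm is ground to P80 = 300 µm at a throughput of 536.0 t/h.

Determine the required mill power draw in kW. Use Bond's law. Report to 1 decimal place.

W = 10·Wi·[P80^(−½) − F80^(−½)]
W = 10·9.8·(1/√300 − 1/√6946) = 10·9.8·(0.045736) = 4.4822 kWh/t
P = W·T = 4.4822·536.0 = 2402.4 kW

P = 2402.4 kW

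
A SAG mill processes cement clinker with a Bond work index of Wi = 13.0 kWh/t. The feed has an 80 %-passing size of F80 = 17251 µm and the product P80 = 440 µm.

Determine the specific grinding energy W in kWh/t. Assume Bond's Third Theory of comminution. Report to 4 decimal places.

W = 5.2077 kWh/t

W = 10·Wi·[P80^(−½) − F80^(−½)]
1/√440 = 0.047673;  1/√17251 = 0.007614
W = 10·13.0·(0.047673 − 0.007614) = 5.2077 kWh/t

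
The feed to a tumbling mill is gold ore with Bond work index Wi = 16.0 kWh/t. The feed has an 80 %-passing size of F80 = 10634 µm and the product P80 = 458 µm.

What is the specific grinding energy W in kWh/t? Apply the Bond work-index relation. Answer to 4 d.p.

W = 10·Wi·(P80^(-½) − F80^(-½))
1/√458 = 0.046727;  1/√10634 = 0.009697
W = 10·16.0·(0.046727 − 0.009697) = 5.9247 kWh/t

W = 5.9247 kWh/t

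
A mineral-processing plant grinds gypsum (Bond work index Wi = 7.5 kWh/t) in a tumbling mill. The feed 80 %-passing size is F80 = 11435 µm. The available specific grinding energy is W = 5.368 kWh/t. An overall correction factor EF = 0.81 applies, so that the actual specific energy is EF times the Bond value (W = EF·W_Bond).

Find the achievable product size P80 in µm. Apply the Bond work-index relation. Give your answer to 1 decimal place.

P80 = 104.7 µm

W_Bond = 10·Wi·(1/√P₈₀ − 1/√F₈₀)
W_Bond = W / EF = 5.368 / 0.81 = 6.6272 kWh/t
⇒ 1/√P80 = W_Bond/(10·Wi) + 1/√F80
  = 6.6272/(10·7.5) + 1/√11435 = 0.088362 + 0.009352 = 0.097714
P80 = (1/0.097714)² = 10.2340² = 104.73 µm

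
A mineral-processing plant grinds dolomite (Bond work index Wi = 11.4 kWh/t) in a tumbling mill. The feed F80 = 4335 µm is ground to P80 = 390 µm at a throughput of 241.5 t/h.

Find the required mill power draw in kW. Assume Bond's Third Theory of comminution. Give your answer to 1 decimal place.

P = 975.9 kW

W = 10 Wi / √P80 − 10 Wi / √F80
W = 10·11.4·(1/√390 − 1/√4335) = 10·11.4·(0.035449) = 4.0412 kWh/t
P = W·T = 4.0412·241.5 = 975.9 kW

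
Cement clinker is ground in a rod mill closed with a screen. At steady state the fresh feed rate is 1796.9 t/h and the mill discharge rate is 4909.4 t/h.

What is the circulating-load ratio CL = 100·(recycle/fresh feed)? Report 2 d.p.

Mill node: discharge = fresh + recycle.
R = M − F = 4909.4 − 1796.9 = 3112.5 t/h
CL = 100·R/F = 100·3112.5/1796.9 = 173.21 %

CL = 173.21 %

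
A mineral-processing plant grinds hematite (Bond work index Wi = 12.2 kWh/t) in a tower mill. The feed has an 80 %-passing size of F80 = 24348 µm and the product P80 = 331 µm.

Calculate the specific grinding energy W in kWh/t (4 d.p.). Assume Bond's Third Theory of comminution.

Bond:  W = 10 Wi (1/√P − 1/√F)
1/√331 = 0.054965;  1/√24348 = 0.006409
W = 10·12.2·(0.054965 − 0.006409) = 5.9239 kWh/t

W = 5.9239 kWh/t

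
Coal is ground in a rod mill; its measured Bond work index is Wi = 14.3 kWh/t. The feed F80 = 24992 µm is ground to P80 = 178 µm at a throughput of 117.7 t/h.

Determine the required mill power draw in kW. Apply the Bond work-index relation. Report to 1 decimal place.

P = 1155.1 kW

W = 10 Wi (1/√P80 − 1/√F80)  [Bond]
W = 10·14.3·(1/√178 − 1/√24992) = 10·14.3·(0.068628) = 9.8137 kWh/t
Power = W × throughput = 9.8137 kWh/t × 117.7 t/h = 1155.1 kW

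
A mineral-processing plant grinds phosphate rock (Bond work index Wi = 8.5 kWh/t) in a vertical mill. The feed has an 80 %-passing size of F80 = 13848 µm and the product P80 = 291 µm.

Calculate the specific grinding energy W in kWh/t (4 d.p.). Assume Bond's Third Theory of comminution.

W = 4.2605 kWh/t

W_Bond = 10·Wi·(1/√P₈₀ − 1/√F₈₀)
1/√291 = 0.058621;  1/√13848 = 0.008498
W = 10·8.5·(0.058621 − 0.008498) = 4.2605 kWh/t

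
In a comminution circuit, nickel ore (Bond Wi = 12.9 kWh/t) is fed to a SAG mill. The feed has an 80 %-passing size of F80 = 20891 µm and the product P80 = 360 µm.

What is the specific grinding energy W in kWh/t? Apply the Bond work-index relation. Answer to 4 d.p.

W = 10·Wi·[P80^(−½) − F80^(−½)]
1/√360 = 0.052705;  1/√20891 = 0.006919
W = 10·12.9·(0.052705 − 0.006919) = 5.9064 kWh/t

W = 5.9064 kWh/t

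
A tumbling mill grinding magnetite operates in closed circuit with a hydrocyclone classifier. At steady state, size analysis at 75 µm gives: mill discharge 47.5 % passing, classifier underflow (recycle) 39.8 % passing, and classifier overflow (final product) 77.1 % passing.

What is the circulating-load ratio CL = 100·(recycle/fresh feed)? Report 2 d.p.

Two-product formula at 75 µm:
(1+r)·d = r·u + o ⇒ r = (o−d)/(d−u)
r = (77.1 − 47.5)/(47.5 − 39.8) = 29.6/7.7 = 3.8442
CL = 100·r = 384.42 %

CL = 384.42 %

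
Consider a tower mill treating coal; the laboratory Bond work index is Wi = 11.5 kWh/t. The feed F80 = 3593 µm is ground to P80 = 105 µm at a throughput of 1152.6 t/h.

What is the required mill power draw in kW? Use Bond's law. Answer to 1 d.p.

W = 10 Wi / √P80 − 10 Wi / √F80
W = 10·11.5·(1/√105 − 1/√3593) = 10·11.5·(0.080907) = 9.3043 kWh/t
Mill draw = 9.3043 × 1152.6 = 10724.2 kW

P = 10724.2 kW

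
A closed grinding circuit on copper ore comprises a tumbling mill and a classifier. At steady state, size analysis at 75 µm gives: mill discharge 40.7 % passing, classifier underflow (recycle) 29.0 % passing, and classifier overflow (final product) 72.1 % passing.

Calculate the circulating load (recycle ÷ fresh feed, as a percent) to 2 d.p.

Balance %-passing 75 µm (r = R/F):
d + r·d = r·u + o → r(d−u) = o−d
r = (72.1 − 40.7)/(40.7 − 29.0) = 31.4/11.7 = 2.6838
CL = 100·r = 268.38 %

CL = 268.38 %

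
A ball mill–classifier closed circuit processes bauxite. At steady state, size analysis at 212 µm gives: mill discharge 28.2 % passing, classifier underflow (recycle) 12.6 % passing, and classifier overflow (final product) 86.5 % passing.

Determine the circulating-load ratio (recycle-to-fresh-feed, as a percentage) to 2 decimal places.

Mass balance on the −212 µm fraction:
(1+r)d = ru + o → r = (o−d)/(d−u)
r = (86.5 − 28.2)/(28.2 − 12.6) = 58.3/15.6 = 3.7372
CL = 100·r = 373.72 %

CL = 373.72 %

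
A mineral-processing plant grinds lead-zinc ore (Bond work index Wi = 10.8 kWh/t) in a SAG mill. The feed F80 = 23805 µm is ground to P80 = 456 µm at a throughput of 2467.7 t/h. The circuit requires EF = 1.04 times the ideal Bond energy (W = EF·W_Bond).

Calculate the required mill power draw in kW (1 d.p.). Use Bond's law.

P = 11183.3 kW

W = 10 Wi / √P80 − 10 Wi / √F80
W = 10·10.8·(1/√456 − 1/√23805) = 10·10.8·(0.040348) = 4.3576 kWh/t
W_actual = 1.04 × 4.3576 = 4.5319 kWh/t
P = W·T = 4.5319·2467.7 = 11183.3 kW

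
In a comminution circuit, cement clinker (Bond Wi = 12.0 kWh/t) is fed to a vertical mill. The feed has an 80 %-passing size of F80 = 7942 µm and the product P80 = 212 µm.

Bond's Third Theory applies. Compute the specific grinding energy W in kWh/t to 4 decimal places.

W = 6.8951 kWh/t

W = 10 Wi (1/√P80 − 1/√F80)  [Bond]
1/√212 = 0.068680;  1/√7942 = 0.011221
W = 10·12.0·(0.068680 − 0.011221) = 6.8951 kWh/t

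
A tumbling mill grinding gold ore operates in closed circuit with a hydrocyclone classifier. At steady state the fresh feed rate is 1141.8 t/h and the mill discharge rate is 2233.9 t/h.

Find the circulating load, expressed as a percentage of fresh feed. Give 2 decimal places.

CL = 95.65 %

Steady state: M = F + R.
R = M − F = 2233.9 − 1141.8 = 1092.1 t/h
CL = 100·R/F = 100·1092.1/1141.8 = 95.65 %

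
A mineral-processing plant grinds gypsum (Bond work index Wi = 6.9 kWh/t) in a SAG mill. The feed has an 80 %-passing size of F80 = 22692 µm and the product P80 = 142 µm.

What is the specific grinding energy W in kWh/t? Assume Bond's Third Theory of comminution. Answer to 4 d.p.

W = 5.3323 kWh/t

W = 10 Wi (1/√P80 − 1/√F80)  [Bond]
1/√142 = 0.083918;  1/√22692 = 0.006638
W = 10·6.9·(0.083918 − 0.006638) = 5.3323 kWh/t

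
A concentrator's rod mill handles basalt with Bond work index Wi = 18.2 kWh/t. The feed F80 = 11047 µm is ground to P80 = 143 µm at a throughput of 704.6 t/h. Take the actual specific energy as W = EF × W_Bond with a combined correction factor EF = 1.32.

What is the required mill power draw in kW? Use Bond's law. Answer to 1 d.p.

W = 10 Wi (P80^-0.5 − F80^-0.5)
W = 10·18.2·(1/√143 − 1/√11047) = 10·18.2·(0.074110) = 13.4880 kWh/t
Corrected W = EF·W_Bond = 1.32·13.4880 = 17.8042 kWh/t
P = W·T = 17.8042·704.6 = 12544.8 kW

P = 12544.8 kW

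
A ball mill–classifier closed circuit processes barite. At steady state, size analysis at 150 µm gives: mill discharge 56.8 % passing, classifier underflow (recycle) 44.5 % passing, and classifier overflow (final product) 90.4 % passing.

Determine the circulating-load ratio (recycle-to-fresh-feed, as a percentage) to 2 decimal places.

Balance %-passing 150 µm (r = R/F):
Fd + Rd = Ru + Fo ⇒ R/F = (o−d)/(d−u)
r = (90.4 − 56.8)/(56.8 − 44.5) = 33.6/12.3 = 2.7317
CL = 100·r = 273.17 %

CL = 273.17 %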